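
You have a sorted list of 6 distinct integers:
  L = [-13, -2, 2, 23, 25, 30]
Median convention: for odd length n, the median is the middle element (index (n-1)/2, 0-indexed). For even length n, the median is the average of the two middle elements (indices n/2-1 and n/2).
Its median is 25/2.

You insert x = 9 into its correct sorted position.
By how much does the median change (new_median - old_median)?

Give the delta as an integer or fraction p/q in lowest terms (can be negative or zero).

Answer: -7/2

Derivation:
Old median = 25/2
After inserting x = 9: new sorted = [-13, -2, 2, 9, 23, 25, 30]
New median = 9
Delta = 9 - 25/2 = -7/2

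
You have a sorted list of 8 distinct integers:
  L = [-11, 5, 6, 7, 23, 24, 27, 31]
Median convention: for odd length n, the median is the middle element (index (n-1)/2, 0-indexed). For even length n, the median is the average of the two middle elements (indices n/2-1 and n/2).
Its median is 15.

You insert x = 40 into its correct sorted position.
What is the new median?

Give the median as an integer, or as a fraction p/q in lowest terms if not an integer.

Answer: 23

Derivation:
Old list (sorted, length 8): [-11, 5, 6, 7, 23, 24, 27, 31]
Old median = 15
Insert x = 40
Old length even (8). Middle pair: indices 3,4 = 7,23.
New length odd (9). New median = single middle element.
x = 40: 8 elements are < x, 0 elements are > x.
New sorted list: [-11, 5, 6, 7, 23, 24, 27, 31, 40]
New median = 23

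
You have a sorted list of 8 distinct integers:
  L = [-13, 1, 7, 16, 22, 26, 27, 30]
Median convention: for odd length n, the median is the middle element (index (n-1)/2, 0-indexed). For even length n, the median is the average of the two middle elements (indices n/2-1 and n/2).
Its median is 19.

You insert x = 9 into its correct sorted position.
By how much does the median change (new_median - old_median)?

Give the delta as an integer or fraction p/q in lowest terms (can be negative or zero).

Old median = 19
After inserting x = 9: new sorted = [-13, 1, 7, 9, 16, 22, 26, 27, 30]
New median = 16
Delta = 16 - 19 = -3

Answer: -3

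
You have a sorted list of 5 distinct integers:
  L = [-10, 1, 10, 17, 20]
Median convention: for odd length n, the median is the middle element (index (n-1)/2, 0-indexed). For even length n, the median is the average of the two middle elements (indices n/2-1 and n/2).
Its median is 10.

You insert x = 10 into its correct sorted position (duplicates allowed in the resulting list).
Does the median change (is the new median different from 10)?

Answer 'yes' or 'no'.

Old median = 10
Insert x = 10
New median = 10
Changed? no

Answer: no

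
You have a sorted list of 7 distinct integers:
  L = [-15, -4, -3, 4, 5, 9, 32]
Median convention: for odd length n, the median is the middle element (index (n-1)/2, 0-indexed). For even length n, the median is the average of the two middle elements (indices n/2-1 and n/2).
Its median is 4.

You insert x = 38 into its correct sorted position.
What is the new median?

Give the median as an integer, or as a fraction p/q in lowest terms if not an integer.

Old list (sorted, length 7): [-15, -4, -3, 4, 5, 9, 32]
Old median = 4
Insert x = 38
Old length odd (7). Middle was index 3 = 4.
New length even (8). New median = avg of two middle elements.
x = 38: 7 elements are < x, 0 elements are > x.
New sorted list: [-15, -4, -3, 4, 5, 9, 32, 38]
New median = 9/2

Answer: 9/2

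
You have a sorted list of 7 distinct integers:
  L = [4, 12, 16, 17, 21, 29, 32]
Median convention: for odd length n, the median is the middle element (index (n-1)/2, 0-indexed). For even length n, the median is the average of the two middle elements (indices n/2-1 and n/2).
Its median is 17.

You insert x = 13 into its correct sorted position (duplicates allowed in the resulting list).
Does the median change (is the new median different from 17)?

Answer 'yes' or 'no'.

Old median = 17
Insert x = 13
New median = 33/2
Changed? yes

Answer: yes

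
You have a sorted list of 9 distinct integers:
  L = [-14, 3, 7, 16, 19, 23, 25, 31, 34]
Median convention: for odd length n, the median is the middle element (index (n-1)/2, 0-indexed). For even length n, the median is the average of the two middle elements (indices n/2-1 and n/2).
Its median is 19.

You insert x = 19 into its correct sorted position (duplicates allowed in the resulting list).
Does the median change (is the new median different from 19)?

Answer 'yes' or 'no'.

Old median = 19
Insert x = 19
New median = 19
Changed? no

Answer: no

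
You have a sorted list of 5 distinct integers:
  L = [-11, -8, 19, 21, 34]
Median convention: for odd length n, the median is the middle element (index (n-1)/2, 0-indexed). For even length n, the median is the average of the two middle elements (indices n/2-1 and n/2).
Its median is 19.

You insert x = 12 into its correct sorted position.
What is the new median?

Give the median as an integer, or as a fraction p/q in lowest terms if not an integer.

Old list (sorted, length 5): [-11, -8, 19, 21, 34]
Old median = 19
Insert x = 12
Old length odd (5). Middle was index 2 = 19.
New length even (6). New median = avg of two middle elements.
x = 12: 2 elements are < x, 3 elements are > x.
New sorted list: [-11, -8, 12, 19, 21, 34]
New median = 31/2

Answer: 31/2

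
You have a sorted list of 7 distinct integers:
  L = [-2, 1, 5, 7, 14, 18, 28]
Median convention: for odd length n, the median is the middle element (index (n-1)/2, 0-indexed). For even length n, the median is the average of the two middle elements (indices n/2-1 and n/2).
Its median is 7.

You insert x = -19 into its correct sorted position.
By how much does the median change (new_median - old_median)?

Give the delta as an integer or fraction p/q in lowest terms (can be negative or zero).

Answer: -1

Derivation:
Old median = 7
After inserting x = -19: new sorted = [-19, -2, 1, 5, 7, 14, 18, 28]
New median = 6
Delta = 6 - 7 = -1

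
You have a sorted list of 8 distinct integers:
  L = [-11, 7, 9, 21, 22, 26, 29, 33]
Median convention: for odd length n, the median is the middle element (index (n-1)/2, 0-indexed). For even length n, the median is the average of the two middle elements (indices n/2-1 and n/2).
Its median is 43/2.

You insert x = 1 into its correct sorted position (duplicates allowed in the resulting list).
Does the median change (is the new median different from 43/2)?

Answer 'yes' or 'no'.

Answer: yes

Derivation:
Old median = 43/2
Insert x = 1
New median = 21
Changed? yes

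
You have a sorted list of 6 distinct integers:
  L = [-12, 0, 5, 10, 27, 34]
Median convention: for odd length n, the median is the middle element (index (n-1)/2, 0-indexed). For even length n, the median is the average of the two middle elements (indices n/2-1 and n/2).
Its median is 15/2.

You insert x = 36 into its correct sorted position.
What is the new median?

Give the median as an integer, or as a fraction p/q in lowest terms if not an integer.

Answer: 10

Derivation:
Old list (sorted, length 6): [-12, 0, 5, 10, 27, 34]
Old median = 15/2
Insert x = 36
Old length even (6). Middle pair: indices 2,3 = 5,10.
New length odd (7). New median = single middle element.
x = 36: 6 elements are < x, 0 elements are > x.
New sorted list: [-12, 0, 5, 10, 27, 34, 36]
New median = 10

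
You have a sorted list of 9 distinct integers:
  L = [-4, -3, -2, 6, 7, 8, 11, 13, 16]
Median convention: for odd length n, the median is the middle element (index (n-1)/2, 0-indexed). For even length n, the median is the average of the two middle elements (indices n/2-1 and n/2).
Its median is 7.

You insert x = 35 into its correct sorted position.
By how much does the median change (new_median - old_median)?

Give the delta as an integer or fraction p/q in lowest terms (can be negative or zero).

Answer: 1/2

Derivation:
Old median = 7
After inserting x = 35: new sorted = [-4, -3, -2, 6, 7, 8, 11, 13, 16, 35]
New median = 15/2
Delta = 15/2 - 7 = 1/2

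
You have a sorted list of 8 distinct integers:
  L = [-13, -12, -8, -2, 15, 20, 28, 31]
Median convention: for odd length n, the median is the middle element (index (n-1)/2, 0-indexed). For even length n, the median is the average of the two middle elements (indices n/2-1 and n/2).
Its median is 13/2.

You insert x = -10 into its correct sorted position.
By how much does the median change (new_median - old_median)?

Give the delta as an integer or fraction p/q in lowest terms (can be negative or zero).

Old median = 13/2
After inserting x = -10: new sorted = [-13, -12, -10, -8, -2, 15, 20, 28, 31]
New median = -2
Delta = -2 - 13/2 = -17/2

Answer: -17/2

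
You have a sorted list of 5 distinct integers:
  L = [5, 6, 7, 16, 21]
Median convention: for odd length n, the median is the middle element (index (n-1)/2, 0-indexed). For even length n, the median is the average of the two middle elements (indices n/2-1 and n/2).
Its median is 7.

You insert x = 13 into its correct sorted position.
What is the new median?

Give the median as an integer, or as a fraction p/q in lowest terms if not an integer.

Old list (sorted, length 5): [5, 6, 7, 16, 21]
Old median = 7
Insert x = 13
Old length odd (5). Middle was index 2 = 7.
New length even (6). New median = avg of two middle elements.
x = 13: 3 elements are < x, 2 elements are > x.
New sorted list: [5, 6, 7, 13, 16, 21]
New median = 10

Answer: 10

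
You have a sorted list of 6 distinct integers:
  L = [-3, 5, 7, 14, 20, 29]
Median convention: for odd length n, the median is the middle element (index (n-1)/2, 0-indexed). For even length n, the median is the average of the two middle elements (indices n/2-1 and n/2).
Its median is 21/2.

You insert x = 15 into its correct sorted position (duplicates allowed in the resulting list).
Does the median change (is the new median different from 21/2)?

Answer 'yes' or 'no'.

Answer: yes

Derivation:
Old median = 21/2
Insert x = 15
New median = 14
Changed? yes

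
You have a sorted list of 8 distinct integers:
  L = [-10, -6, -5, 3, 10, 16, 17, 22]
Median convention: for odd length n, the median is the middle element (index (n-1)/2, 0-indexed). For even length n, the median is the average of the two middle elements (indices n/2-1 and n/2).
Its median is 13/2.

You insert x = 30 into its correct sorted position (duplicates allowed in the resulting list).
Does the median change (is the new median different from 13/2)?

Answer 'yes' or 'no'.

Answer: yes

Derivation:
Old median = 13/2
Insert x = 30
New median = 10
Changed? yes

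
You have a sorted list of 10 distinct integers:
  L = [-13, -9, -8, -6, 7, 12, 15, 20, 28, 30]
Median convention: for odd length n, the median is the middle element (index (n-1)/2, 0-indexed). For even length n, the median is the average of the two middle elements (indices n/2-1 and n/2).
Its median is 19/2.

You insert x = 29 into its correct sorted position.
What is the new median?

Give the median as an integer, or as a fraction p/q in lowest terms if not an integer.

Old list (sorted, length 10): [-13, -9, -8, -6, 7, 12, 15, 20, 28, 30]
Old median = 19/2
Insert x = 29
Old length even (10). Middle pair: indices 4,5 = 7,12.
New length odd (11). New median = single middle element.
x = 29: 9 elements are < x, 1 elements are > x.
New sorted list: [-13, -9, -8, -6, 7, 12, 15, 20, 28, 29, 30]
New median = 12

Answer: 12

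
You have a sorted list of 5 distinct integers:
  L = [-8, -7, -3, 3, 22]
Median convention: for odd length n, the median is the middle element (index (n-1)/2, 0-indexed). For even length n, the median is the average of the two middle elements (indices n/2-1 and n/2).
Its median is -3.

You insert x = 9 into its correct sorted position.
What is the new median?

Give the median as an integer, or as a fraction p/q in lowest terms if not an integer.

Answer: 0

Derivation:
Old list (sorted, length 5): [-8, -7, -3, 3, 22]
Old median = -3
Insert x = 9
Old length odd (5). Middle was index 2 = -3.
New length even (6). New median = avg of two middle elements.
x = 9: 4 elements are < x, 1 elements are > x.
New sorted list: [-8, -7, -3, 3, 9, 22]
New median = 0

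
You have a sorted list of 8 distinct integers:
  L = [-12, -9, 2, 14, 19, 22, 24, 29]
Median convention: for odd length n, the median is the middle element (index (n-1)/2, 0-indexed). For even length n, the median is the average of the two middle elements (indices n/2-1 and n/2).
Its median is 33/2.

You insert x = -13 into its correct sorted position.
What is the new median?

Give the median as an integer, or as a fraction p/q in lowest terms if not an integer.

Answer: 14

Derivation:
Old list (sorted, length 8): [-12, -9, 2, 14, 19, 22, 24, 29]
Old median = 33/2
Insert x = -13
Old length even (8). Middle pair: indices 3,4 = 14,19.
New length odd (9). New median = single middle element.
x = -13: 0 elements are < x, 8 elements are > x.
New sorted list: [-13, -12, -9, 2, 14, 19, 22, 24, 29]
New median = 14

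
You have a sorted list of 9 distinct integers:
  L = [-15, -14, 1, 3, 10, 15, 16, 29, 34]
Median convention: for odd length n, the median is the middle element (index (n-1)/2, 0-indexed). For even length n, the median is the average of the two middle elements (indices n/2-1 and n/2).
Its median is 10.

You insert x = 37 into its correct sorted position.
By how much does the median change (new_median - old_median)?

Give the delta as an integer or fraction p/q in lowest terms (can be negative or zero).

Old median = 10
After inserting x = 37: new sorted = [-15, -14, 1, 3, 10, 15, 16, 29, 34, 37]
New median = 25/2
Delta = 25/2 - 10 = 5/2

Answer: 5/2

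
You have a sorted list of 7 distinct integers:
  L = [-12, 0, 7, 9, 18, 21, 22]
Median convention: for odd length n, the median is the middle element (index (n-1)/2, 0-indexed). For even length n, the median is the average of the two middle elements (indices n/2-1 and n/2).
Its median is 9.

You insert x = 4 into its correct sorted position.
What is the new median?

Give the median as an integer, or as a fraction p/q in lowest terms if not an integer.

Answer: 8

Derivation:
Old list (sorted, length 7): [-12, 0, 7, 9, 18, 21, 22]
Old median = 9
Insert x = 4
Old length odd (7). Middle was index 3 = 9.
New length even (8). New median = avg of two middle elements.
x = 4: 2 elements are < x, 5 elements are > x.
New sorted list: [-12, 0, 4, 7, 9, 18, 21, 22]
New median = 8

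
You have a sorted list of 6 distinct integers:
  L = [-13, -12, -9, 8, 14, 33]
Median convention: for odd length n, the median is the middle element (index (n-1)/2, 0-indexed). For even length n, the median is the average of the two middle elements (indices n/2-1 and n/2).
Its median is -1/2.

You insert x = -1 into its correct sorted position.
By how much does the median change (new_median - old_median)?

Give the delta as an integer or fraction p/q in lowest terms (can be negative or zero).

Old median = -1/2
After inserting x = -1: new sorted = [-13, -12, -9, -1, 8, 14, 33]
New median = -1
Delta = -1 - -1/2 = -1/2

Answer: -1/2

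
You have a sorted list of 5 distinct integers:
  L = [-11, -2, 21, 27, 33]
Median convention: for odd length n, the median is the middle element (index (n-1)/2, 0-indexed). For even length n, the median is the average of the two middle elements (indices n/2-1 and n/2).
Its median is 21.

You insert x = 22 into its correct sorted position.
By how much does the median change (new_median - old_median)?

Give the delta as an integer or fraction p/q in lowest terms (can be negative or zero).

Old median = 21
After inserting x = 22: new sorted = [-11, -2, 21, 22, 27, 33]
New median = 43/2
Delta = 43/2 - 21 = 1/2

Answer: 1/2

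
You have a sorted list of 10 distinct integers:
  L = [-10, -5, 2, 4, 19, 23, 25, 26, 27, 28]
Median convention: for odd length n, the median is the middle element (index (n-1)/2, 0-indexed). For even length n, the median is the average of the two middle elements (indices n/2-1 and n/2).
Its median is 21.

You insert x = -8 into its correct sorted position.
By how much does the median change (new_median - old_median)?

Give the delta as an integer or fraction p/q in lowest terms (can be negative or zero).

Old median = 21
After inserting x = -8: new sorted = [-10, -8, -5, 2, 4, 19, 23, 25, 26, 27, 28]
New median = 19
Delta = 19 - 21 = -2

Answer: -2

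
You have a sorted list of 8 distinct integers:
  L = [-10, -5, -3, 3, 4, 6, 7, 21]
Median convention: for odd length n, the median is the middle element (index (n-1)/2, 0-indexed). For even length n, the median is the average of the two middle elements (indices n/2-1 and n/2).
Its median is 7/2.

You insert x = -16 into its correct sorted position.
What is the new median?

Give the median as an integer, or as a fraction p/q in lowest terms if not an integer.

Answer: 3

Derivation:
Old list (sorted, length 8): [-10, -5, -3, 3, 4, 6, 7, 21]
Old median = 7/2
Insert x = -16
Old length even (8). Middle pair: indices 3,4 = 3,4.
New length odd (9). New median = single middle element.
x = -16: 0 elements are < x, 8 elements are > x.
New sorted list: [-16, -10, -5, -3, 3, 4, 6, 7, 21]
New median = 3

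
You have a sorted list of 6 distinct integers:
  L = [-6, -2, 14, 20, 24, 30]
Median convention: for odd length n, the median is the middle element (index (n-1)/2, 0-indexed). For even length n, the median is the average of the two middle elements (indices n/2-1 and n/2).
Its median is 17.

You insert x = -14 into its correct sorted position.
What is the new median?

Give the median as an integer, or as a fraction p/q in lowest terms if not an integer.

Answer: 14

Derivation:
Old list (sorted, length 6): [-6, -2, 14, 20, 24, 30]
Old median = 17
Insert x = -14
Old length even (6). Middle pair: indices 2,3 = 14,20.
New length odd (7). New median = single middle element.
x = -14: 0 elements are < x, 6 elements are > x.
New sorted list: [-14, -6, -2, 14, 20, 24, 30]
New median = 14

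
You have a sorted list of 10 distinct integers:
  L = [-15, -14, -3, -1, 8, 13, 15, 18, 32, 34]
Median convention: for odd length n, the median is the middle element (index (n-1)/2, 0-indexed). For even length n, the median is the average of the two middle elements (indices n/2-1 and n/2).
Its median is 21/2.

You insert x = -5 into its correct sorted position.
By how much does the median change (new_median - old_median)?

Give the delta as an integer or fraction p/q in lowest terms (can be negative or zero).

Answer: -5/2

Derivation:
Old median = 21/2
After inserting x = -5: new sorted = [-15, -14, -5, -3, -1, 8, 13, 15, 18, 32, 34]
New median = 8
Delta = 8 - 21/2 = -5/2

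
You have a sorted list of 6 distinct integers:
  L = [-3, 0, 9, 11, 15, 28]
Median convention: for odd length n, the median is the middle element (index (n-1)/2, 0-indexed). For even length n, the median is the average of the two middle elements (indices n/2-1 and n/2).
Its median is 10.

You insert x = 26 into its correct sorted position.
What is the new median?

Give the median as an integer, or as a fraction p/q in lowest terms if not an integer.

Answer: 11

Derivation:
Old list (sorted, length 6): [-3, 0, 9, 11, 15, 28]
Old median = 10
Insert x = 26
Old length even (6). Middle pair: indices 2,3 = 9,11.
New length odd (7). New median = single middle element.
x = 26: 5 elements are < x, 1 elements are > x.
New sorted list: [-3, 0, 9, 11, 15, 26, 28]
New median = 11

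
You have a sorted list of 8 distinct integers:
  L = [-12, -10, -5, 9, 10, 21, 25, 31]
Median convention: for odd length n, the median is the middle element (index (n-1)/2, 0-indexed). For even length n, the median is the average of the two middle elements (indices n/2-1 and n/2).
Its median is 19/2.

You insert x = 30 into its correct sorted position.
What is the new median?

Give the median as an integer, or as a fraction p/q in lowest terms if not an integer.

Answer: 10

Derivation:
Old list (sorted, length 8): [-12, -10, -5, 9, 10, 21, 25, 31]
Old median = 19/2
Insert x = 30
Old length even (8). Middle pair: indices 3,4 = 9,10.
New length odd (9). New median = single middle element.
x = 30: 7 elements are < x, 1 elements are > x.
New sorted list: [-12, -10, -5, 9, 10, 21, 25, 30, 31]
New median = 10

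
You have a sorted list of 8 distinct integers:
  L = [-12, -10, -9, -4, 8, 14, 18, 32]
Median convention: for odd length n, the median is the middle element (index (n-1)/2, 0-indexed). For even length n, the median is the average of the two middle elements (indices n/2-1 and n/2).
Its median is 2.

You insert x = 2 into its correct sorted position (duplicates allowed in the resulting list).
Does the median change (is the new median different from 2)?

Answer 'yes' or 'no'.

Answer: no

Derivation:
Old median = 2
Insert x = 2
New median = 2
Changed? no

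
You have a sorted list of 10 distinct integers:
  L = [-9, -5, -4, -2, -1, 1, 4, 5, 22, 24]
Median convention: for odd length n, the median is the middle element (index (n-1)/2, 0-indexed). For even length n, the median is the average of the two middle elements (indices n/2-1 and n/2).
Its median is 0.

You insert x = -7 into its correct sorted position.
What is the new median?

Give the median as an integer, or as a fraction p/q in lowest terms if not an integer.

Answer: -1

Derivation:
Old list (sorted, length 10): [-9, -5, -4, -2, -1, 1, 4, 5, 22, 24]
Old median = 0
Insert x = -7
Old length even (10). Middle pair: indices 4,5 = -1,1.
New length odd (11). New median = single middle element.
x = -7: 1 elements are < x, 9 elements are > x.
New sorted list: [-9, -7, -5, -4, -2, -1, 1, 4, 5, 22, 24]
New median = -1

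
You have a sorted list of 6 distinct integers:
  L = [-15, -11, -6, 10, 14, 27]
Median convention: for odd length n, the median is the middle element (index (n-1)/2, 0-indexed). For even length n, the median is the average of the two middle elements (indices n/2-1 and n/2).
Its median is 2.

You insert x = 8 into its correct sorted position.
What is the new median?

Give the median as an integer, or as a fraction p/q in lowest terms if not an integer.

Answer: 8

Derivation:
Old list (sorted, length 6): [-15, -11, -6, 10, 14, 27]
Old median = 2
Insert x = 8
Old length even (6). Middle pair: indices 2,3 = -6,10.
New length odd (7). New median = single middle element.
x = 8: 3 elements are < x, 3 elements are > x.
New sorted list: [-15, -11, -6, 8, 10, 14, 27]
New median = 8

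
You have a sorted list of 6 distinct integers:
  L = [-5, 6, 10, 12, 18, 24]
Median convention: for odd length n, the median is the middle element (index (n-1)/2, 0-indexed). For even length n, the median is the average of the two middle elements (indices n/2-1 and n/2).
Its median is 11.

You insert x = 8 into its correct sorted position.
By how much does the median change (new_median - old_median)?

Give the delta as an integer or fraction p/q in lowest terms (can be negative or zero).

Old median = 11
After inserting x = 8: new sorted = [-5, 6, 8, 10, 12, 18, 24]
New median = 10
Delta = 10 - 11 = -1

Answer: -1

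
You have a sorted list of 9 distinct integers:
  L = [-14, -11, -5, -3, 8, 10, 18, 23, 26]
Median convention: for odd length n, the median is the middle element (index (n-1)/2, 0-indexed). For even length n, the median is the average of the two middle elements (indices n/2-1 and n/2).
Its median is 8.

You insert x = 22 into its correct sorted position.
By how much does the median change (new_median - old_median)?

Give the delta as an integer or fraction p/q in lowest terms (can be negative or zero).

Old median = 8
After inserting x = 22: new sorted = [-14, -11, -5, -3, 8, 10, 18, 22, 23, 26]
New median = 9
Delta = 9 - 8 = 1

Answer: 1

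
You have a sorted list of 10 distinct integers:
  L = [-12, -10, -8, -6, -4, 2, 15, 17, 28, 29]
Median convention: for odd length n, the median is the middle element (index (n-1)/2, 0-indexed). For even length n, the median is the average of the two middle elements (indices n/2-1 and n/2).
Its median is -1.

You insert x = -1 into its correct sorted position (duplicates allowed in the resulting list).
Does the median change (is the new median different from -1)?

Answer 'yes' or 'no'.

Old median = -1
Insert x = -1
New median = -1
Changed? no

Answer: no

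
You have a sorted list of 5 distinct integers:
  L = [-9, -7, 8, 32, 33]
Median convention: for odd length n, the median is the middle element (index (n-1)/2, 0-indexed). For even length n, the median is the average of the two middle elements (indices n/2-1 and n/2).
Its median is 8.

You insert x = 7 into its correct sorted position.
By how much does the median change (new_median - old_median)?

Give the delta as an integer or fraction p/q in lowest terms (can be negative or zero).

Answer: -1/2

Derivation:
Old median = 8
After inserting x = 7: new sorted = [-9, -7, 7, 8, 32, 33]
New median = 15/2
Delta = 15/2 - 8 = -1/2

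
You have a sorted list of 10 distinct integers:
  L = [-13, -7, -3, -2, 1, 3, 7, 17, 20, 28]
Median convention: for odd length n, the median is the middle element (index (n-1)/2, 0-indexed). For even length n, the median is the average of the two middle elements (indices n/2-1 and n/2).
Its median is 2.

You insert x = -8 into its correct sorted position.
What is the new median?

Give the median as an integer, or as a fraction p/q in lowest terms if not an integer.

Answer: 1

Derivation:
Old list (sorted, length 10): [-13, -7, -3, -2, 1, 3, 7, 17, 20, 28]
Old median = 2
Insert x = -8
Old length even (10). Middle pair: indices 4,5 = 1,3.
New length odd (11). New median = single middle element.
x = -8: 1 elements are < x, 9 elements are > x.
New sorted list: [-13, -8, -7, -3, -2, 1, 3, 7, 17, 20, 28]
New median = 1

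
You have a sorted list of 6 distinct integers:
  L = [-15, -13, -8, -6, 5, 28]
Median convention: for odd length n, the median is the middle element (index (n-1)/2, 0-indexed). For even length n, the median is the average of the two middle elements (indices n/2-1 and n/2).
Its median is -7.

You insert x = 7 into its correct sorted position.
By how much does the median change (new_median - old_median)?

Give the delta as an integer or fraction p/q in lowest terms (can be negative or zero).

Old median = -7
After inserting x = 7: new sorted = [-15, -13, -8, -6, 5, 7, 28]
New median = -6
Delta = -6 - -7 = 1

Answer: 1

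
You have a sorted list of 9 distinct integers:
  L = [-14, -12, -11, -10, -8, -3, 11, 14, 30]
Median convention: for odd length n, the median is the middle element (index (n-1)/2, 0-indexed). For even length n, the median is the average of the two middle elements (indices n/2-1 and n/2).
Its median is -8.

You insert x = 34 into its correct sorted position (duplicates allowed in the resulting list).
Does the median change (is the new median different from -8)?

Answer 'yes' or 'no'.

Answer: yes

Derivation:
Old median = -8
Insert x = 34
New median = -11/2
Changed? yes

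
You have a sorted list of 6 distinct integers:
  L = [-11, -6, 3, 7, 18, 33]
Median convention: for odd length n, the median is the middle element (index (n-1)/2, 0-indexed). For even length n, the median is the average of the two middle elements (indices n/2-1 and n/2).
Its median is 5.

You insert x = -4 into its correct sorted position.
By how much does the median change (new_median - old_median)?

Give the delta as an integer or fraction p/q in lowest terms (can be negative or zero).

Old median = 5
After inserting x = -4: new sorted = [-11, -6, -4, 3, 7, 18, 33]
New median = 3
Delta = 3 - 5 = -2

Answer: -2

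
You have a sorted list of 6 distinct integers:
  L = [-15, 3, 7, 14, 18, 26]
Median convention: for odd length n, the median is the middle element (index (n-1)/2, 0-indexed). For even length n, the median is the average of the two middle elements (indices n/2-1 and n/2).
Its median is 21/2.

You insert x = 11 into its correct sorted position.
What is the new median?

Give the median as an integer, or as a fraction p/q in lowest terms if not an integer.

Old list (sorted, length 6): [-15, 3, 7, 14, 18, 26]
Old median = 21/2
Insert x = 11
Old length even (6). Middle pair: indices 2,3 = 7,14.
New length odd (7). New median = single middle element.
x = 11: 3 elements are < x, 3 elements are > x.
New sorted list: [-15, 3, 7, 11, 14, 18, 26]
New median = 11

Answer: 11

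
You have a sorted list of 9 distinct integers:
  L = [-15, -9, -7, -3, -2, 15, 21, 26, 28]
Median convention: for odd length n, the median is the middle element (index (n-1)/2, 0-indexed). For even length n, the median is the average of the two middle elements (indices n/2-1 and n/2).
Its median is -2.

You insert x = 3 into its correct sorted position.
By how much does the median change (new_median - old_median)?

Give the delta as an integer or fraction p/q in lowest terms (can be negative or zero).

Answer: 5/2

Derivation:
Old median = -2
After inserting x = 3: new sorted = [-15, -9, -7, -3, -2, 3, 15, 21, 26, 28]
New median = 1/2
Delta = 1/2 - -2 = 5/2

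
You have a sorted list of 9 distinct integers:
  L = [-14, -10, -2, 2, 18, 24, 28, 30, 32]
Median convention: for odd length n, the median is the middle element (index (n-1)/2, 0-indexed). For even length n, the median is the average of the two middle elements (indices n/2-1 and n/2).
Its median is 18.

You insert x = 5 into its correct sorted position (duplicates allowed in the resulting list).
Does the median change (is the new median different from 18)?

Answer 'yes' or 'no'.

Answer: yes

Derivation:
Old median = 18
Insert x = 5
New median = 23/2
Changed? yes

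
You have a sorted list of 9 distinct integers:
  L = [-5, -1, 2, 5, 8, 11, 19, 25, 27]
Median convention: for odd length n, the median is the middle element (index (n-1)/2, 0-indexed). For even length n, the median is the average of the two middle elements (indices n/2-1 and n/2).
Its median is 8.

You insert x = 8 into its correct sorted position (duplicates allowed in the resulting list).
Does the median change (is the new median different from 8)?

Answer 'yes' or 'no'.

Old median = 8
Insert x = 8
New median = 8
Changed? no

Answer: no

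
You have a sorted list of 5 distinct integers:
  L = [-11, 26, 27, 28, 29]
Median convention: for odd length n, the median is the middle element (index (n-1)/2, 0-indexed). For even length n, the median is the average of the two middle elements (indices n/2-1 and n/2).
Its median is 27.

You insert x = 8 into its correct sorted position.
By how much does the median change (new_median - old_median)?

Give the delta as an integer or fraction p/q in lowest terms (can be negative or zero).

Old median = 27
After inserting x = 8: new sorted = [-11, 8, 26, 27, 28, 29]
New median = 53/2
Delta = 53/2 - 27 = -1/2

Answer: -1/2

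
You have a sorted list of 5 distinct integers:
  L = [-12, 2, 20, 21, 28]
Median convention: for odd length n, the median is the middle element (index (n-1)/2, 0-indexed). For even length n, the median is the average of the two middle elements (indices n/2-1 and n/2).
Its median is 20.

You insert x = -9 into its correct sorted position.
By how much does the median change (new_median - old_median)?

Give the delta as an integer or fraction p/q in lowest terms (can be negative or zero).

Old median = 20
After inserting x = -9: new sorted = [-12, -9, 2, 20, 21, 28]
New median = 11
Delta = 11 - 20 = -9

Answer: -9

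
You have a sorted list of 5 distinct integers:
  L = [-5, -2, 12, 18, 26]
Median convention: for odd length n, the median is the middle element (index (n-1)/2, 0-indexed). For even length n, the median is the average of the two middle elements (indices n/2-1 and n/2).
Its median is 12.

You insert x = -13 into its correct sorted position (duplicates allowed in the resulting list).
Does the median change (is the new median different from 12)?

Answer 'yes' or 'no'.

Answer: yes

Derivation:
Old median = 12
Insert x = -13
New median = 5
Changed? yes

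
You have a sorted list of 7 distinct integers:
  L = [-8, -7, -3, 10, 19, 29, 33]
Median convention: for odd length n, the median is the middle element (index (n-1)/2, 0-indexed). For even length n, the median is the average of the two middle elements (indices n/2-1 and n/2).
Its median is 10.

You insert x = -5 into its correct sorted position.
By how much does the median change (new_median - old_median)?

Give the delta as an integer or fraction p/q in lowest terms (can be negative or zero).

Old median = 10
After inserting x = -5: new sorted = [-8, -7, -5, -3, 10, 19, 29, 33]
New median = 7/2
Delta = 7/2 - 10 = -13/2

Answer: -13/2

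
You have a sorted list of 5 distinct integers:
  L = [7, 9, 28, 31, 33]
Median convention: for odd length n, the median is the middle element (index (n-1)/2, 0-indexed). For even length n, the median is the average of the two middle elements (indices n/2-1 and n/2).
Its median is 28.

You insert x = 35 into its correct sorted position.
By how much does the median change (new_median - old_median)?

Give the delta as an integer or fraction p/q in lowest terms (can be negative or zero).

Old median = 28
After inserting x = 35: new sorted = [7, 9, 28, 31, 33, 35]
New median = 59/2
Delta = 59/2 - 28 = 3/2

Answer: 3/2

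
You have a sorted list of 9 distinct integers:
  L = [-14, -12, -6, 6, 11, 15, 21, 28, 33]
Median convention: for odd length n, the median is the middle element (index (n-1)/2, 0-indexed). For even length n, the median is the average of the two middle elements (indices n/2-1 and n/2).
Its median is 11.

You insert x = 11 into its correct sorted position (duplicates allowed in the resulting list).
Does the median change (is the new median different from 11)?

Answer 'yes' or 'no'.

Old median = 11
Insert x = 11
New median = 11
Changed? no

Answer: no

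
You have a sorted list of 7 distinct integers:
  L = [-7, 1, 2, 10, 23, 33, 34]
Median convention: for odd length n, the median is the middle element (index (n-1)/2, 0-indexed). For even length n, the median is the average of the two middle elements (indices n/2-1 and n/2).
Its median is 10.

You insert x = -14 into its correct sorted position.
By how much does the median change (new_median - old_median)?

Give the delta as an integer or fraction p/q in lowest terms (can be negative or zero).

Old median = 10
After inserting x = -14: new sorted = [-14, -7, 1, 2, 10, 23, 33, 34]
New median = 6
Delta = 6 - 10 = -4

Answer: -4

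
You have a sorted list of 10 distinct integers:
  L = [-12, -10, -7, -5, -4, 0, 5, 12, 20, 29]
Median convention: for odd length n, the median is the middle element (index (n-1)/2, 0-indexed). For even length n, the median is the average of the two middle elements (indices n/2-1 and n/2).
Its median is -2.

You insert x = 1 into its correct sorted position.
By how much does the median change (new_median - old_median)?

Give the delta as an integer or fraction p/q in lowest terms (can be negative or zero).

Answer: 2

Derivation:
Old median = -2
After inserting x = 1: new sorted = [-12, -10, -7, -5, -4, 0, 1, 5, 12, 20, 29]
New median = 0
Delta = 0 - -2 = 2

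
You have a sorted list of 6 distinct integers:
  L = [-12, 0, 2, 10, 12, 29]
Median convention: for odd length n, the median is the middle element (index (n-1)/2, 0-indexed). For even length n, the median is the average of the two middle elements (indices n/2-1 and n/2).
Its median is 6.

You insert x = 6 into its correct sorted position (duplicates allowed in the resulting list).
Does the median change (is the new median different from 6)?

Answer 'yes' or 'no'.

Answer: no

Derivation:
Old median = 6
Insert x = 6
New median = 6
Changed? no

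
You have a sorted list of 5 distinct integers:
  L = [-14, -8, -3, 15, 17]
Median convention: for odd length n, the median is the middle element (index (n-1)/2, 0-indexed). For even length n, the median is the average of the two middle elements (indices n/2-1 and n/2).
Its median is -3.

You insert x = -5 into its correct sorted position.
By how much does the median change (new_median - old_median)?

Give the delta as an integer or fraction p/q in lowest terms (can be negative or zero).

Answer: -1

Derivation:
Old median = -3
After inserting x = -5: new sorted = [-14, -8, -5, -3, 15, 17]
New median = -4
Delta = -4 - -3 = -1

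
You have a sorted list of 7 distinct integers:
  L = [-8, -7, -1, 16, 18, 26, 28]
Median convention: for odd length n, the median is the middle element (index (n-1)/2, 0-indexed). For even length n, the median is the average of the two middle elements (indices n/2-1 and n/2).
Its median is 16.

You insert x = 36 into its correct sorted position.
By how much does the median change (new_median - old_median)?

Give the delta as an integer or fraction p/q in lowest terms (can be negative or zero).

Old median = 16
After inserting x = 36: new sorted = [-8, -7, -1, 16, 18, 26, 28, 36]
New median = 17
Delta = 17 - 16 = 1

Answer: 1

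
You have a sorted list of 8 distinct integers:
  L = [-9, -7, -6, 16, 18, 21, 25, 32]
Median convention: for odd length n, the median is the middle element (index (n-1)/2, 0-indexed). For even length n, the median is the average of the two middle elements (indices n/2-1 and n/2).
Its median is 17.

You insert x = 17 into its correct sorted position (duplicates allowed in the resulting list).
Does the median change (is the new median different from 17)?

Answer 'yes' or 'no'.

Answer: no

Derivation:
Old median = 17
Insert x = 17
New median = 17
Changed? no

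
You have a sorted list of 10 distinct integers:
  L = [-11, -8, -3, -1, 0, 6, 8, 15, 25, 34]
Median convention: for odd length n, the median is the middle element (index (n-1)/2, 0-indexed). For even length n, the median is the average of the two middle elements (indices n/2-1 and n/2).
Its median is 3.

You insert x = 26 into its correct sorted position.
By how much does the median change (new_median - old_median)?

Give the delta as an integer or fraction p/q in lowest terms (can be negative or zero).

Answer: 3

Derivation:
Old median = 3
After inserting x = 26: new sorted = [-11, -8, -3, -1, 0, 6, 8, 15, 25, 26, 34]
New median = 6
Delta = 6 - 3 = 3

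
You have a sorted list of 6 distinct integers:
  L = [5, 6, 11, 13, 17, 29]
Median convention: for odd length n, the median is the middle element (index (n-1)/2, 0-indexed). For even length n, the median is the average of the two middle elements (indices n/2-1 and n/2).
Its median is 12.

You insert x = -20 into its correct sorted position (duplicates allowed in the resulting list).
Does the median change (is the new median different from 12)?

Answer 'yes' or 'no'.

Old median = 12
Insert x = -20
New median = 11
Changed? yes

Answer: yes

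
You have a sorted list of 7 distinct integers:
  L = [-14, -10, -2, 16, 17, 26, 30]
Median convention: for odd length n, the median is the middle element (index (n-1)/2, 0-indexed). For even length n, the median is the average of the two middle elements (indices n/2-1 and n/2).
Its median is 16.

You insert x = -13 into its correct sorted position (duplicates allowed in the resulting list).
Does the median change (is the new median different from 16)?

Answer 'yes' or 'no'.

Old median = 16
Insert x = -13
New median = 7
Changed? yes

Answer: yes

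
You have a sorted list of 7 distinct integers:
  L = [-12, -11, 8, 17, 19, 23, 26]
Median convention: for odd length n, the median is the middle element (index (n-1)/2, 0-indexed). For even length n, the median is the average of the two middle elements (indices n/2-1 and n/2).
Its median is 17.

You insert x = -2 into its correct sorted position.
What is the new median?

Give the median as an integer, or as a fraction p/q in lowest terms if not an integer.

Answer: 25/2

Derivation:
Old list (sorted, length 7): [-12, -11, 8, 17, 19, 23, 26]
Old median = 17
Insert x = -2
Old length odd (7). Middle was index 3 = 17.
New length even (8). New median = avg of two middle elements.
x = -2: 2 elements are < x, 5 elements are > x.
New sorted list: [-12, -11, -2, 8, 17, 19, 23, 26]
New median = 25/2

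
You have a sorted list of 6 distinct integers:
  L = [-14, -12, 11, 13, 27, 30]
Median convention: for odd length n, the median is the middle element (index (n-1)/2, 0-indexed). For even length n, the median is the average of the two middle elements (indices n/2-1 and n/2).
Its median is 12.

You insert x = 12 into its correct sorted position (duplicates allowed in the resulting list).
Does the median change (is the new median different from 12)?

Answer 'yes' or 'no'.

Old median = 12
Insert x = 12
New median = 12
Changed? no

Answer: no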